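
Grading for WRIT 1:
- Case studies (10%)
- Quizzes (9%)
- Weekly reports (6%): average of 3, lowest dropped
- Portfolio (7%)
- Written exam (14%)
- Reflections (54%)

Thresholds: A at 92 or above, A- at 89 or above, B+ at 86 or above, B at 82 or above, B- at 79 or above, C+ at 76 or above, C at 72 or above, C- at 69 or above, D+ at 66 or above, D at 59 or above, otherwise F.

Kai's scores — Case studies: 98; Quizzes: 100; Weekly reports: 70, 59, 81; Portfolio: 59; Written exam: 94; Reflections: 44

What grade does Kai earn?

D

Weekly reports: drop 59 → average of remaining 2 = 151/2 = 75.5
Weighted total:
  Case studies 98 × 0.1 = 9.8
  Quizzes 100 × 0.09 = 9
  Weekly reports 75.5 × 0.06 = 4.53
  Portfolio 59 × 0.07 = 4.13
  Written exam 94 × 0.14 = 13.16
  Reflections 44 × 0.54 = 23.76
Sum = 64.38
64.38 is ≥ 59 and < 66 → D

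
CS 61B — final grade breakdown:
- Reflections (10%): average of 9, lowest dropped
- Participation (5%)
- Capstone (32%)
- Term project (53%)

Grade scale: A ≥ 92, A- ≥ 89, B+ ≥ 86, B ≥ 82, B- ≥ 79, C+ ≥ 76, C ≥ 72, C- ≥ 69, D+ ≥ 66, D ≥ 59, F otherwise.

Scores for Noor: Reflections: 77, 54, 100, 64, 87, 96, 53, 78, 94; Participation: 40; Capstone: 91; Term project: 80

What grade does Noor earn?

B-

Reflections: drop 53 → average of remaining 8 = 650/8 = 81.25
Weighted total:
  Reflections 81.25 × 0.1 = 8.125
  Participation 40 × 0.05 = 2
  Capstone 91 × 0.32 = 29.12
  Term project 80 × 0.53 = 42.4
Sum = 81.645
81.645 is ≥ 79 and < 82 → B-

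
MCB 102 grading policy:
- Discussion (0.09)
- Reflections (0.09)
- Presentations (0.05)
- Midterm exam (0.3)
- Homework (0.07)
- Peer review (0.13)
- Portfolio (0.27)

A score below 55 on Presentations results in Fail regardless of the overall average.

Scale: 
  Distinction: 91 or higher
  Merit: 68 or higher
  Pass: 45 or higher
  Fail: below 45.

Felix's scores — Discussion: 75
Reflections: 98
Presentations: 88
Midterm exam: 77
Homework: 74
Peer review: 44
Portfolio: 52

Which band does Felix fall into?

Merit

Presentations score 88 ≥ 55: minimum met.
Weighted total:
  Discussion 75 × 0.09 = 6.75
  Reflections 98 × 0.09 = 8.82
  Presentations 88 × 0.05 = 4.4
  Midterm exam 77 × 0.3 = 23.1
  Homework 74 × 0.07 = 5.18
  Peer review 44 × 0.13 = 5.72
  Portfolio 52 × 0.27 = 14.04
Sum = 68.01
68.01 is ≥ 68 and < 91 → Merit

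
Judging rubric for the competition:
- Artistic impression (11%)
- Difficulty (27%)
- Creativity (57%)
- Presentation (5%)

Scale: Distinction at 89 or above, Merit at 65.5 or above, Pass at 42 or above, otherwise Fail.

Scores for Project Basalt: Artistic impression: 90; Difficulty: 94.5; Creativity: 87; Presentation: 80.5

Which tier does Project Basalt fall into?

Distinction

Weighted total:
  Artistic impression 90 × 0.11 = 9.9
  Difficulty 94.5 × 0.27 = 25.515
  Creativity 87 × 0.57 = 49.59
  Presentation 80.5 × 0.05 = 4.025
Sum = 89.03
89.03 ≥ 89 → Distinction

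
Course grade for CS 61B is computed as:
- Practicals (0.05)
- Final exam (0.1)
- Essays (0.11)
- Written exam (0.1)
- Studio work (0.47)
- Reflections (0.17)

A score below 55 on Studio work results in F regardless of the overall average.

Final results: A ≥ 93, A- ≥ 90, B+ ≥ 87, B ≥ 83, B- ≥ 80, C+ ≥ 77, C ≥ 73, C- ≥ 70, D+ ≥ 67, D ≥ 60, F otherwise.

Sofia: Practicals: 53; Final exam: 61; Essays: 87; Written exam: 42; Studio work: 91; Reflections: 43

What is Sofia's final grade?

C-

Studio work score 91 ≥ 55: minimum met.
Weighted total:
  Practicals 53 × 0.05 = 2.65
  Final exam 61 × 0.1 = 6.1
  Essays 87 × 0.11 = 9.57
  Written exam 42 × 0.1 = 4.2
  Studio work 91 × 0.47 = 42.77
  Reflections 43 × 0.17 = 7.31
Sum = 72.6
72.6 is ≥ 70 and < 73 → C-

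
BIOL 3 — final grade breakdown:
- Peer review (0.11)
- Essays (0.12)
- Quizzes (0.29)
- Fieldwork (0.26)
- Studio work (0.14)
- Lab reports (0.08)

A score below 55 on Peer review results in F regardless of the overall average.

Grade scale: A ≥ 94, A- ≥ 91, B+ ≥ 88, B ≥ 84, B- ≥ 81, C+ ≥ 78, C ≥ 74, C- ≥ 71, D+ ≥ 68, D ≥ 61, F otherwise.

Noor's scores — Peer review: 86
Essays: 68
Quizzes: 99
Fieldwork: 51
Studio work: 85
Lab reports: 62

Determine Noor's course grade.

Peer review score 86 ≥ 55: minimum met.
Weighted total:
  Peer review 86 × 0.11 = 9.46
  Essays 68 × 0.12 = 8.16
  Quizzes 99 × 0.29 = 28.71
  Fieldwork 51 × 0.26 = 13.26
  Studio work 85 × 0.14 = 11.9
  Lab reports 62 × 0.08 = 4.96
Sum = 76.45
76.45 is ≥ 74 and < 78 → C

C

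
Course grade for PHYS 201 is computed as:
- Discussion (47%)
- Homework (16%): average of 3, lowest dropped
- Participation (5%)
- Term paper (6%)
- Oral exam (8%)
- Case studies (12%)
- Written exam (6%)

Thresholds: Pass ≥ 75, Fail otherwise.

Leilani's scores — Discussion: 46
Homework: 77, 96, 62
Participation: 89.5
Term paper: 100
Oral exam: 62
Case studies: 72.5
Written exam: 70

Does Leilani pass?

Fail

Homework: drop 62 → average of remaining 2 = 173/2 = 86.5
Weighted total:
  Discussion 46 × 0.47 = 21.62
  Homework 86.5 × 0.16 = 13.84
  Participation 89.5 × 0.05 = 4.475
  Term paper 100 × 0.06 = 6
  Oral exam 62 × 0.08 = 4.96
  Case studies 72.5 × 0.12 = 8.7
  Written exam 70 × 0.06 = 4.2
Sum = 63.795
63.795 < 75 → Fail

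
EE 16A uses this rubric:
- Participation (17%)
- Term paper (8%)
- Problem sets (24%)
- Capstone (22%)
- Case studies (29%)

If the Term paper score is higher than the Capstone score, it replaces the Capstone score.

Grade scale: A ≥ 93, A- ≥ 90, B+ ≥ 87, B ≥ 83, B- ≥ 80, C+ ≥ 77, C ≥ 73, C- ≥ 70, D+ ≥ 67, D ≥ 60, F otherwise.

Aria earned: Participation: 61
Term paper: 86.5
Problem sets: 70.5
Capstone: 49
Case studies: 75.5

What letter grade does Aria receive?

Term paper (86.5) > Capstone (49), so Capstone counts as 86.5.
Weighted total:
  Participation 61 × 0.17 = 10.37
  Term paper 86.5 × 0.08 = 6.92
  Problem sets 70.5 × 0.24 = 16.92
  Capstone 86.5 × 0.22 = 19.03
  Case studies 75.5 × 0.29 = 21.895
Sum = 75.135
75.135 is ≥ 73 and < 77 → C

C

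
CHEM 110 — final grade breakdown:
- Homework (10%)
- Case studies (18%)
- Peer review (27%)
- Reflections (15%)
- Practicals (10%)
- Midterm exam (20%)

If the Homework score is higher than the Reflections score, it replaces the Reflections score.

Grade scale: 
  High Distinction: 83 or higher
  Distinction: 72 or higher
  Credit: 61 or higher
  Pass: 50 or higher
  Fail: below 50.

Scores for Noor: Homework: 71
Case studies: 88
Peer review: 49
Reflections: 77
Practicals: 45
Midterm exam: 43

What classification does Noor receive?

Pass

Homework (71) ≤ Reflections (77), so Reflections stays at 77.
Weighted total:
  Homework 71 × 0.1 = 7.1
  Case studies 88 × 0.18 = 15.84
  Peer review 49 × 0.27 = 13.23
  Reflections 77 × 0.15 = 11.55
  Practicals 45 × 0.1 = 4.5
  Midterm exam 43 × 0.2 = 8.6
Sum = 60.82
60.82 is ≥ 50 and < 61 → Pass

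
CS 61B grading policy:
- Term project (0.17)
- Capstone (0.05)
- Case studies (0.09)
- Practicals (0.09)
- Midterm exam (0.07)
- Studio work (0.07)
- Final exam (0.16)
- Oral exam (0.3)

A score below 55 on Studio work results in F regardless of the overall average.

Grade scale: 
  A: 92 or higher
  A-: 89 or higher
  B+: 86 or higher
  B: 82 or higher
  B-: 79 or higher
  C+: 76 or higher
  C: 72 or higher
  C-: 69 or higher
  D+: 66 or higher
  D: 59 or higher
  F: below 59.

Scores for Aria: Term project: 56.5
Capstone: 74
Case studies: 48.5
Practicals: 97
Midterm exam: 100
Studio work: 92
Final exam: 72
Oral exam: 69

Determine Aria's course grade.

C

Studio work score 92 ≥ 55: minimum met.
Weighted total:
  Term project 56.5 × 0.17 = 9.605
  Capstone 74 × 0.05 = 3.7
  Case studies 48.5 × 0.09 = 4.365
  Practicals 97 × 0.09 = 8.73
  Midterm exam 100 × 0.07 = 7
  Studio work 92 × 0.07 = 6.44
  Final exam 72 × 0.16 = 11.52
  Oral exam 69 × 0.3 = 20.7
Sum = 72.06
72.06 is ≥ 72 and < 76 → C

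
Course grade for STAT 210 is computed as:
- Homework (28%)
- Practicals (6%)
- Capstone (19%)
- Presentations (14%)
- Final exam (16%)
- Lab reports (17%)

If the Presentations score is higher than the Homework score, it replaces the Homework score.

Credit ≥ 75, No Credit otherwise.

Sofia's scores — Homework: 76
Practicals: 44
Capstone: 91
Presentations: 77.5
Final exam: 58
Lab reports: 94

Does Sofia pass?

Credit

Presentations (77.5) > Homework (76), so Homework counts as 77.5.
Weighted total:
  Homework 77.5 × 0.28 = 21.7
  Practicals 44 × 0.06 = 2.64
  Capstone 91 × 0.19 = 17.29
  Presentations 77.5 × 0.14 = 10.85
  Final exam 58 × 0.16 = 9.28
  Lab reports 94 × 0.17 = 15.98
Sum = 77.74
77.74 ≥ 75 → Credit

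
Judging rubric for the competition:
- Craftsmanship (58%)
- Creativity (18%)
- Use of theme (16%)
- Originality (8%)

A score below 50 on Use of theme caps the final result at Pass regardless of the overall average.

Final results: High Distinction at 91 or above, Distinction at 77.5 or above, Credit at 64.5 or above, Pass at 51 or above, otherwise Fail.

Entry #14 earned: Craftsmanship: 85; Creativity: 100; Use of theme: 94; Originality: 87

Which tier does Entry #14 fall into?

Distinction

Use of theme score 94 ≥ 50: minimum met.
Weighted total:
  Craftsmanship 85 × 0.58 = 49.3
  Creativity 100 × 0.18 = 18
  Use of theme 94 × 0.16 = 15.04
  Originality 87 × 0.08 = 6.96
Sum = 89.3
89.3 is ≥ 77.5 and < 91 → Distinction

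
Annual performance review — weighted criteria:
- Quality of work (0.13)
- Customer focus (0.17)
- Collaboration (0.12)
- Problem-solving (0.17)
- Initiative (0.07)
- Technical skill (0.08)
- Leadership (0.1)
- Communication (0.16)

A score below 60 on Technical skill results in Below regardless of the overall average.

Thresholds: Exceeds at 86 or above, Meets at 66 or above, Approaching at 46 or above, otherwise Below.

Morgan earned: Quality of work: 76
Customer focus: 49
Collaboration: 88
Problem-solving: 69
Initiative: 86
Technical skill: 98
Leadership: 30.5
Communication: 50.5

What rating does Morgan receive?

Technical skill score 98 ≥ 60: minimum met.
Weighted total:
  Quality of work 76 × 0.13 = 9.88
  Customer focus 49 × 0.17 = 8.33
  Collaboration 88 × 0.12 = 10.56
  Problem-solving 69 × 0.17 = 11.73
  Initiative 86 × 0.07 = 6.02
  Technical skill 98 × 0.08 = 7.84
  Leadership 30.5 × 0.1 = 3.05
  Communication 50.5 × 0.16 = 8.08
Sum = 65.49
65.49 is ≥ 46 and < 66 → Approaching

Approaching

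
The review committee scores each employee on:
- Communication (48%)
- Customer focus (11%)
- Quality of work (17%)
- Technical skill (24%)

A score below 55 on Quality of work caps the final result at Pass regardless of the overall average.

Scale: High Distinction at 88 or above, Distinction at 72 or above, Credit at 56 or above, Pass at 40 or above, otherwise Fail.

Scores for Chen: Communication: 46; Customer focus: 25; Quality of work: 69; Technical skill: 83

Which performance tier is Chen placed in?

Quality of work score 69 ≥ 55: minimum met.
Weighted total:
  Communication 46 × 0.48 = 22.08
  Customer focus 25 × 0.11 = 2.75
  Quality of work 69 × 0.17 = 11.73
  Technical skill 83 × 0.24 = 19.92
Sum = 56.48
56.48 is ≥ 56 and < 72 → Credit

Credit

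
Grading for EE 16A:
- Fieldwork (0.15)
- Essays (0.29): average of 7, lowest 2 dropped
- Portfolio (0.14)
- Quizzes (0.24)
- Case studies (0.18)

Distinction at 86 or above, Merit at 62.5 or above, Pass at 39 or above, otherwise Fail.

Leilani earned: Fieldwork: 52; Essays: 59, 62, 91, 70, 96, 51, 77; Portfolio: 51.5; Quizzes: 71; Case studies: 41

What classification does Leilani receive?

Pass

Essays: drop 51, 59 → average of remaining 5 = 396/5 = 79.2
Weighted total:
  Fieldwork 52 × 0.15 = 7.8
  Essays 79.2 × 0.29 = 22.968
  Portfolio 51.5 × 0.14 = 7.21
  Quizzes 71 × 0.24 = 17.04
  Case studies 41 × 0.18 = 7.38
Sum = 62.398
62.398 is ≥ 39 and < 62.5 → Pass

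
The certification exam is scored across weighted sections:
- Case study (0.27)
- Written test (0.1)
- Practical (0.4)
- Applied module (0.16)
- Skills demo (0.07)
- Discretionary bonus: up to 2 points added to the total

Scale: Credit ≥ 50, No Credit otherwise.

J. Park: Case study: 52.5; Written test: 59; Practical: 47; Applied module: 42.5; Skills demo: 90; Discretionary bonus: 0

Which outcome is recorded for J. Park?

Credit

Weighted total:
  Case study 52.5 × 0.27 = 14.175
  Written test 59 × 0.1 = 5.9
  Practical 47 × 0.4 = 18.8
  Applied module 42.5 × 0.16 = 6.8
  Skills demo 90 × 0.07 = 6.3
Sum = 51.975
Discretionary bonus: 51.975 + 0 = 51.975
51.975 ≥ 50 → Credit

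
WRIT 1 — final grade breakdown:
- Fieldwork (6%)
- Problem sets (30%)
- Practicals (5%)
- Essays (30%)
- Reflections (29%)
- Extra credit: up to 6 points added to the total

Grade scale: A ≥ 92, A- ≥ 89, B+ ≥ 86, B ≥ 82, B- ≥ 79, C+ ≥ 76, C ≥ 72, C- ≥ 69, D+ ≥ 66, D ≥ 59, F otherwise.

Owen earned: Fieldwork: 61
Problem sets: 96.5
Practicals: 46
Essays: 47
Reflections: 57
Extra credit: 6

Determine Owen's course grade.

C-

Weighted total:
  Fieldwork 61 × 0.06 = 3.66
  Problem sets 96.5 × 0.3 = 28.95
  Practicals 46 × 0.05 = 2.3
  Essays 47 × 0.3 = 14.1
  Reflections 57 × 0.29 = 16.53
Sum = 65.54
Extra credit: 65.54 + 6 = 71.54
71.54 is ≥ 69 and < 72 → C-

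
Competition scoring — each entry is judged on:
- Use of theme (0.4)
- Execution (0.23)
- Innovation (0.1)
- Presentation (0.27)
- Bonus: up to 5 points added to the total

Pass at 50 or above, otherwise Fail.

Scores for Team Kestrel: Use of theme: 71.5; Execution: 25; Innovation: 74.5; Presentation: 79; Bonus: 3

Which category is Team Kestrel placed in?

Pass

Weighted total:
  Use of theme 71.5 × 0.4 = 28.6
  Execution 25 × 0.23 = 5.75
  Innovation 74.5 × 0.1 = 7.45
  Presentation 79 × 0.27 = 21.33
Sum = 63.13
Bonus: 63.13 + 3 = 66.13
66.13 ≥ 50 → Pass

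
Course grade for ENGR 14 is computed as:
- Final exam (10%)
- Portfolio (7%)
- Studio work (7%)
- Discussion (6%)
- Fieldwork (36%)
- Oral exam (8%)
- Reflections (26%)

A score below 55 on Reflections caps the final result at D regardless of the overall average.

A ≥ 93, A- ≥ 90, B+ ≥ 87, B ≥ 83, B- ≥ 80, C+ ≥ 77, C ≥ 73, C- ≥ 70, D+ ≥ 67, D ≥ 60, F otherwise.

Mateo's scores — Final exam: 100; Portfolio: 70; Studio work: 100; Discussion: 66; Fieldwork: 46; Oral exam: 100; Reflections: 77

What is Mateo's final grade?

Reflections score 77 ≥ 55: minimum met.
Weighted total:
  Final exam 100 × 0.1 = 10
  Portfolio 70 × 0.07 = 4.9
  Studio work 100 × 0.07 = 7
  Discussion 66 × 0.06 = 3.96
  Fieldwork 46 × 0.36 = 16.56
  Oral exam 100 × 0.08 = 8
  Reflections 77 × 0.26 = 20.02
Sum = 70.44
70.44 is ≥ 70 and < 73 → C-

C-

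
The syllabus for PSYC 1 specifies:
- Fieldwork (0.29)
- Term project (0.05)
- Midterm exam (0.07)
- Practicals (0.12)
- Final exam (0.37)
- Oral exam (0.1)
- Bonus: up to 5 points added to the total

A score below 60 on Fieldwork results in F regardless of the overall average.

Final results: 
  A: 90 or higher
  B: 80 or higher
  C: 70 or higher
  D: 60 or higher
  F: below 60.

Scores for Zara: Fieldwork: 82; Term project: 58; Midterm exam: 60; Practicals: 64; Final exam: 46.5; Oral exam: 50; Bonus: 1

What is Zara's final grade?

D

Fieldwork score 82 ≥ 60: minimum met.
Weighted total:
  Fieldwork 82 × 0.29 = 23.78
  Term project 58 × 0.05 = 2.9
  Midterm exam 60 × 0.07 = 4.2
  Practicals 64 × 0.12 = 7.68
  Final exam 46.5 × 0.37 = 17.205
  Oral exam 50 × 0.1 = 5
Sum = 60.765
Bonus: 60.765 + 1 = 61.765
61.765 is ≥ 60 and < 70 → D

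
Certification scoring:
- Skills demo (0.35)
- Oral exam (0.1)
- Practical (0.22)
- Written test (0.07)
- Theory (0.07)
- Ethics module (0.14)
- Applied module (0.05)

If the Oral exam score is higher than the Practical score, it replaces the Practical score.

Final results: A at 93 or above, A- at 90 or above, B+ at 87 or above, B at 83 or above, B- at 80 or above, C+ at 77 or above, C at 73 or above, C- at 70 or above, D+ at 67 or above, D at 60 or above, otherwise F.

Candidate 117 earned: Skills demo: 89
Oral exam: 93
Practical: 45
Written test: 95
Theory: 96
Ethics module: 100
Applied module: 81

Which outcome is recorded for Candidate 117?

A-

Oral exam (93) > Practical (45), so Practical counts as 93.
Weighted total:
  Skills demo 89 × 0.35 = 31.15
  Oral exam 93 × 0.1 = 9.3
  Practical 93 × 0.22 = 20.46
  Written test 95 × 0.07 = 6.65
  Theory 96 × 0.07 = 6.72
  Ethics module 100 × 0.14 = 14
  Applied module 81 × 0.05 = 4.05
Sum = 92.33
92.33 is ≥ 90 and < 93 → A-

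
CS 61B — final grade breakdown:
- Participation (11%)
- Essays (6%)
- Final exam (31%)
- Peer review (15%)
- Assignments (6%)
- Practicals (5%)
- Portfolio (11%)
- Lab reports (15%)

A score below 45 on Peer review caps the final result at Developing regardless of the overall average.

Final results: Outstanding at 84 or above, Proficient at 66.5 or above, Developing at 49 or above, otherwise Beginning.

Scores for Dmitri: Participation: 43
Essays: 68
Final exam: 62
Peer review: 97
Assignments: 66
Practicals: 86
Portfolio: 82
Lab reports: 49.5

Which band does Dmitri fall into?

Proficient

Peer review score 97 ≥ 45: minimum met.
Weighted total:
  Participation 43 × 0.11 = 4.73
  Essays 68 × 0.06 = 4.08
  Final exam 62 × 0.31 = 19.22
  Peer review 97 × 0.15 = 14.55
  Assignments 66 × 0.06 = 3.96
  Practicals 86 × 0.05 = 4.3
  Portfolio 82 × 0.11 = 9.02
  Lab reports 49.5 × 0.15 = 7.425
Sum = 67.285
67.285 is ≥ 66.5 and < 84 → Proficient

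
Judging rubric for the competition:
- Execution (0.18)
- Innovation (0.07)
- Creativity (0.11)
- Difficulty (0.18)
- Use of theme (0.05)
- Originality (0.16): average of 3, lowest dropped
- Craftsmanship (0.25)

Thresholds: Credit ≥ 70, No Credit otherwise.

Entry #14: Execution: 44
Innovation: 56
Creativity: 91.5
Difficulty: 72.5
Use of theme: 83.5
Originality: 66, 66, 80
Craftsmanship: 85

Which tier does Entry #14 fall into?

Credit

Originality: drop 66 → average of remaining 2 = 146/2 = 73
Weighted total:
  Execution 44 × 0.18 = 7.92
  Innovation 56 × 0.07 = 3.92
  Creativity 91.5 × 0.11 = 10.065
  Difficulty 72.5 × 0.18 = 13.05
  Use of theme 83.5 × 0.05 = 4.175
  Originality 73 × 0.16 = 11.68
  Craftsmanship 85 × 0.25 = 21.25
Sum = 72.06
72.06 ≥ 70 → Credit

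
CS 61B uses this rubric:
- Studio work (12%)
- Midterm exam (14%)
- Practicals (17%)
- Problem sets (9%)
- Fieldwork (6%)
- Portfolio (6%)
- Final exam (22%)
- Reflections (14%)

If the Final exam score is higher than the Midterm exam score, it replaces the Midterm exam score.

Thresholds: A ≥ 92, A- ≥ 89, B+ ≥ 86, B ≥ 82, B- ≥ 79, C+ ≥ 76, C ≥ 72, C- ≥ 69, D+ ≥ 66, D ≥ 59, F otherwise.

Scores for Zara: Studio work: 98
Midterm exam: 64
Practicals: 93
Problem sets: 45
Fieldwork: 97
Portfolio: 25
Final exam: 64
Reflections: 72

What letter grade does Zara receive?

C

Final exam (64) ≤ Midterm exam (64), so Midterm exam stays at 64.
Weighted total:
  Studio work 98 × 0.12 = 11.76
  Midterm exam 64 × 0.14 = 8.96
  Practicals 93 × 0.17 = 15.81
  Problem sets 45 × 0.09 = 4.05
  Fieldwork 97 × 0.06 = 5.82
  Portfolio 25 × 0.06 = 1.5
  Final exam 64 × 0.22 = 14.08
  Reflections 72 × 0.14 = 10.08
Sum = 72.06
72.06 is ≥ 72 and < 76 → C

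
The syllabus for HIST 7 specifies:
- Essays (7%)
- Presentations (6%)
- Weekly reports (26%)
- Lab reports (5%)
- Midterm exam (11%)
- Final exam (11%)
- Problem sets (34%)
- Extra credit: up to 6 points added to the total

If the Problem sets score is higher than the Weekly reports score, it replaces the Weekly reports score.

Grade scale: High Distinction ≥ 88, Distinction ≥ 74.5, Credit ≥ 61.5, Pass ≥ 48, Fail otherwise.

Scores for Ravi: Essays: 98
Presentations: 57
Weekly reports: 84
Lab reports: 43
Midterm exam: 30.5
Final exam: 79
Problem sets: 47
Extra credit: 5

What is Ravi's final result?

Problem sets (47) ≤ Weekly reports (84), so Weekly reports stays at 84.
Weighted total:
  Essays 98 × 0.07 = 6.86
  Presentations 57 × 0.06 = 3.42
  Weekly reports 84 × 0.26 = 21.84
  Lab reports 43 × 0.05 = 2.15
  Midterm exam 30.5 × 0.11 = 3.355
  Final exam 79 × 0.11 = 8.69
  Problem sets 47 × 0.34 = 15.98
Sum = 62.295
Extra credit: 62.295 + 5 = 67.295
67.295 is ≥ 61.5 and < 74.5 → Credit

Credit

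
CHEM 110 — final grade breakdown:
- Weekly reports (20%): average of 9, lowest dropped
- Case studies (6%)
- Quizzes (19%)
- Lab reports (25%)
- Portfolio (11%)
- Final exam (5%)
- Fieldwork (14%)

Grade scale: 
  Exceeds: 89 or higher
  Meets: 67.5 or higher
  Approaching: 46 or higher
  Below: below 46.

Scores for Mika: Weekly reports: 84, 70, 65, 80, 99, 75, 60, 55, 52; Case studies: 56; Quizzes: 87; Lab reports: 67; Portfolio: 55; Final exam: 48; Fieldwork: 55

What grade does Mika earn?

Weekly reports: drop 52 → average of remaining 8 = 588/8 = 73.5
Weighted total:
  Weekly reports 73.5 × 0.2 = 14.7
  Case studies 56 × 0.06 = 3.36
  Quizzes 87 × 0.19 = 16.53
  Lab reports 67 × 0.25 = 16.75
  Portfolio 55 × 0.11 = 6.05
  Final exam 48 × 0.05 = 2.4
  Fieldwork 55 × 0.14 = 7.7
Sum = 67.49
67.49 is ≥ 46 and < 67.5 → Approaching

Approaching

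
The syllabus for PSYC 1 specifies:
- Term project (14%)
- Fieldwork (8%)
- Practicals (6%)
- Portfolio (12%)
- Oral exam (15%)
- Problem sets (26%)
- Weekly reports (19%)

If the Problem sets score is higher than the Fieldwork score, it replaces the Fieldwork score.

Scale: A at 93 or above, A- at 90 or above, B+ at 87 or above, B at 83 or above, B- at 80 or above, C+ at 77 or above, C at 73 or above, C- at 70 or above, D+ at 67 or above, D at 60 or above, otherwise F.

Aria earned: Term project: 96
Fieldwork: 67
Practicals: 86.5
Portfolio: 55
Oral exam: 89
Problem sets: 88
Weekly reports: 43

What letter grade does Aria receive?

C

Problem sets (88) > Fieldwork (67), so Fieldwork counts as 88.
Weighted total:
  Term project 96 × 0.14 = 13.44
  Fieldwork 88 × 0.08 = 7.04
  Practicals 86.5 × 0.06 = 5.19
  Portfolio 55 × 0.12 = 6.6
  Oral exam 89 × 0.15 = 13.35
  Problem sets 88 × 0.26 = 22.88
  Weekly reports 43 × 0.19 = 8.17
Sum = 76.67
76.67 is ≥ 73 and < 77 → C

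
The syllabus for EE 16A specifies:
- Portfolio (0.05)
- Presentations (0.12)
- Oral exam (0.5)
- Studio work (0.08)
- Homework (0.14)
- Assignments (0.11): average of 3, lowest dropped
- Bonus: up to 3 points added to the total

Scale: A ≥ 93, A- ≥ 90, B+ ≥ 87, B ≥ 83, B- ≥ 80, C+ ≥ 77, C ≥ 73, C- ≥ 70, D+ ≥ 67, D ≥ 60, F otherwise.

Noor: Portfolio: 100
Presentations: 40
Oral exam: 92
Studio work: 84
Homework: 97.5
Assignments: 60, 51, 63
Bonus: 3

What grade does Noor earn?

B

Assignments: drop 51 → average of remaining 2 = 123/2 = 61.5
Weighted total:
  Portfolio 100 × 0.05 = 5
  Presentations 40 × 0.12 = 4.8
  Oral exam 92 × 0.5 = 46
  Studio work 84 × 0.08 = 6.72
  Homework 97.5 × 0.14 = 13.65
  Assignments 61.5 × 0.11 = 6.765
Sum = 82.935
Bonus: 82.935 + 3 = 85.935
85.935 is ≥ 83 and < 87 → B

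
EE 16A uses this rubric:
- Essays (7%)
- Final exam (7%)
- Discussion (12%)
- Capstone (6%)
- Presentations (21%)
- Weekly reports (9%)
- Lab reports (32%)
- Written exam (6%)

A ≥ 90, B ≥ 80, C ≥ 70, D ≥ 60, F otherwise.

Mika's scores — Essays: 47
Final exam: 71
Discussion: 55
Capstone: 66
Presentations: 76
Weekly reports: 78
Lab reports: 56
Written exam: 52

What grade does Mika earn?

Weighted total:
  Essays 47 × 0.07 = 3.29
  Final exam 71 × 0.07 = 4.97
  Discussion 55 × 0.12 = 6.6
  Capstone 66 × 0.06 = 3.96
  Presentations 76 × 0.21 = 15.96
  Weekly reports 78 × 0.09 = 7.02
  Lab reports 56 × 0.32 = 17.92
  Written exam 52 × 0.06 = 3.12
Sum = 62.84
62.84 is ≥ 60 and < 70 → D

D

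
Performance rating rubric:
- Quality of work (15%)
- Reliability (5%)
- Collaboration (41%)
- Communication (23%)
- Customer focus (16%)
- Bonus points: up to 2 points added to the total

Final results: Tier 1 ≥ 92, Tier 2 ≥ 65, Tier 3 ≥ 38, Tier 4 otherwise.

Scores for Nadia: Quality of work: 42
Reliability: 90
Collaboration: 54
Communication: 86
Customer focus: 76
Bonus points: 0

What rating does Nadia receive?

Weighted total:
  Quality of work 42 × 0.15 = 6.3
  Reliability 90 × 0.05 = 4.5
  Collaboration 54 × 0.41 = 22.14
  Communication 86 × 0.23 = 19.78
  Customer focus 76 × 0.16 = 12.16
Sum = 64.88
Bonus points: 64.88 + 0 = 64.88
64.88 is ≥ 38 and < 65 → Tier 3

Tier 3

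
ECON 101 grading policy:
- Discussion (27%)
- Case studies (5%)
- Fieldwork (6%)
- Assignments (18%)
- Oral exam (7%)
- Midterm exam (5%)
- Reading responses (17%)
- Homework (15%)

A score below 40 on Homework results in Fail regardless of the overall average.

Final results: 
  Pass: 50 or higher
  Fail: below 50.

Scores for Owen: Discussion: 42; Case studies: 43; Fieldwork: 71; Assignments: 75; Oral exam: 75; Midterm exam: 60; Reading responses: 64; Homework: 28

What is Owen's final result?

Fail

Homework score 28 < 40: minimum not met.
Weighted total:
  Discussion 42 × 0.27 = 11.34
  Case studies 43 × 0.05 = 2.15
  Fieldwork 71 × 0.06 = 4.26
  Assignments 75 × 0.18 = 13.5
  Oral exam 75 × 0.07 = 5.25
  Midterm exam 60 × 0.05 = 3
  Reading responses 64 × 0.17 = 10.88
  Homework 28 × 0.15 = 4.2
Sum = 54.58
Because the Homework minimum was not met, the result is Fail.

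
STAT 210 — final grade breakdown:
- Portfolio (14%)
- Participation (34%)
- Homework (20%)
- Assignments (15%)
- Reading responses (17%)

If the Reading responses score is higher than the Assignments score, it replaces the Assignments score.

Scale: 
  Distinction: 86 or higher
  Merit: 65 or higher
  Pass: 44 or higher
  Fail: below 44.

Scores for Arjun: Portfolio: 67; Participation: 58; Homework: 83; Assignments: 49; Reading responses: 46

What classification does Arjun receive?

Reading responses (46) ≤ Assignments (49), so Assignments stays at 49.
Weighted total:
  Portfolio 67 × 0.14 = 9.38
  Participation 58 × 0.34 = 19.72
  Homework 83 × 0.2 = 16.6
  Assignments 49 × 0.15 = 7.35
  Reading responses 46 × 0.17 = 7.82
Sum = 60.87
60.87 is ≥ 44 and < 65 → Pass

Pass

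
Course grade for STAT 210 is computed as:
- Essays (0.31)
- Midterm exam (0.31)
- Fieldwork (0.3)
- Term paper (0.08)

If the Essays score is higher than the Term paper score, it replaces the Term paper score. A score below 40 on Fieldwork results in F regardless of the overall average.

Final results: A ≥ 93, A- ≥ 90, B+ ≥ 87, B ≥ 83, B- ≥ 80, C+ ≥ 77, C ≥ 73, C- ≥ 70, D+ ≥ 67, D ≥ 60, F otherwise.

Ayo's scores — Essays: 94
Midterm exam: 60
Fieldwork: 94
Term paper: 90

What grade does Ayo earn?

B

Essays (94) > Term paper (90), so Term paper counts as 94.
Fieldwork score 94 ≥ 40: minimum met.
Weighted total:
  Essays 94 × 0.31 = 29.14
  Midterm exam 60 × 0.31 = 18.6
  Fieldwork 94 × 0.3 = 28.2
  Term paper 94 × 0.08 = 7.52
Sum = 83.46
83.46 is ≥ 83 and < 87 → B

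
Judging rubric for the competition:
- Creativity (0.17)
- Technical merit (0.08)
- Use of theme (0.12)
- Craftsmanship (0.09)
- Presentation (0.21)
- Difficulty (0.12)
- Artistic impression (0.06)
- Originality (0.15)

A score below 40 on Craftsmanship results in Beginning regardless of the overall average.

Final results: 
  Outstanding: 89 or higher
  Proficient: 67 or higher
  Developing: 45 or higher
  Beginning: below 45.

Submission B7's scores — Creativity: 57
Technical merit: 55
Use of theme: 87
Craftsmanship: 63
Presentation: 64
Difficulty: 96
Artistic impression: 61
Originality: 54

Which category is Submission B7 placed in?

Craftsmanship score 63 ≥ 40: minimum met.
Weighted total:
  Creativity 57 × 0.17 = 9.69
  Technical merit 55 × 0.08 = 4.4
  Use of theme 87 × 0.12 = 10.44
  Craftsmanship 63 × 0.09 = 5.67
  Presentation 64 × 0.21 = 13.44
  Difficulty 96 × 0.12 = 11.52
  Artistic impression 61 × 0.06 = 3.66
  Originality 54 × 0.15 = 8.1
Sum = 66.92
66.92 is ≥ 45 and < 67 → Developing

Developing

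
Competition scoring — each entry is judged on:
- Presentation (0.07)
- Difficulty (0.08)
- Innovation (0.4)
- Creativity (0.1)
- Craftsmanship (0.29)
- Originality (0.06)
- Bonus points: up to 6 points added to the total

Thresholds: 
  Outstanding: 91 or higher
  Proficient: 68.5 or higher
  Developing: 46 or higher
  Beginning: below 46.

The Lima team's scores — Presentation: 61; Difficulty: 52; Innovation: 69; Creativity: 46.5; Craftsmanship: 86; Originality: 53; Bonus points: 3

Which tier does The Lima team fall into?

Weighted total:
  Presentation 61 × 0.07 = 4.27
  Difficulty 52 × 0.08 = 4.16
  Innovation 69 × 0.4 = 27.6
  Creativity 46.5 × 0.1 = 4.65
  Craftsmanship 86 × 0.29 = 24.94
  Originality 53 × 0.06 = 3.18
Sum = 68.8
Bonus points: 68.8 + 3 = 71.8
71.8 is ≥ 68.5 and < 91 → Proficient

Proficient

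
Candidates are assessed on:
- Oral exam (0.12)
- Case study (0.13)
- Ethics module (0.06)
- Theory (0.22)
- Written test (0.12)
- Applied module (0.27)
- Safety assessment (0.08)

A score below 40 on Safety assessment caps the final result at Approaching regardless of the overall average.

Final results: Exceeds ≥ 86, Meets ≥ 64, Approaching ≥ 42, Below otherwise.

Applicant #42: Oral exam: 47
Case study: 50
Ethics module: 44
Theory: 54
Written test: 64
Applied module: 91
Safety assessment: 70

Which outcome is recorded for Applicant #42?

Meets

Safety assessment score 70 ≥ 40: minimum met.
Weighted total:
  Oral exam 47 × 0.12 = 5.64
  Case study 50 × 0.13 = 6.5
  Ethics module 44 × 0.06 = 2.64
  Theory 54 × 0.22 = 11.88
  Written test 64 × 0.12 = 7.68
  Applied module 91 × 0.27 = 24.57
  Safety assessment 70 × 0.08 = 5.6
Sum = 64.51
64.51 is ≥ 64 and < 86 → Meets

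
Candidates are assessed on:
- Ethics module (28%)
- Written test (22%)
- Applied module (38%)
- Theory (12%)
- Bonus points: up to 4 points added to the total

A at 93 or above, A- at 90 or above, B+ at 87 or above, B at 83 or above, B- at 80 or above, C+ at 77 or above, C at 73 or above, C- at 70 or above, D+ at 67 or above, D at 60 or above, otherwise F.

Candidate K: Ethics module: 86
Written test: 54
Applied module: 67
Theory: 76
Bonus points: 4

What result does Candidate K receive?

Weighted total:
  Ethics module 86 × 0.28 = 24.08
  Written test 54 × 0.22 = 11.88
  Applied module 67 × 0.38 = 25.46
  Theory 76 × 0.12 = 9.12
Sum = 70.54
Bonus points: 70.54 + 4 = 74.54
74.54 is ≥ 73 and < 77 → C

C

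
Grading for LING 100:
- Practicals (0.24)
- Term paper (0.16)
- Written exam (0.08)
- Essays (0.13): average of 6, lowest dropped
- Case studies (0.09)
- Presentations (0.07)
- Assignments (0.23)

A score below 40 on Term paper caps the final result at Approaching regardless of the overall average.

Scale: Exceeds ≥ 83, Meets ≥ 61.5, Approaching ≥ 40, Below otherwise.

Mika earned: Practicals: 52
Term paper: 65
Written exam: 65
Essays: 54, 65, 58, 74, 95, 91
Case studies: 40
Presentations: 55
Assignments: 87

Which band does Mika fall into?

Essays: drop 54 → average of remaining 5 = 383/5 = 76.6
Term paper score 65 ≥ 40: minimum met.
Weighted total:
  Practicals 52 × 0.24 = 12.48
  Term paper 65 × 0.16 = 10.4
  Written exam 65 × 0.08 = 5.2
  Essays 76.6 × 0.13 = 9.958
  Case studies 40 × 0.09 = 3.6
  Presentations 55 × 0.07 = 3.85
  Assignments 87 × 0.23 = 20.01
Sum = 65.498
65.498 is ≥ 61.5 and < 83 → Meets

Meets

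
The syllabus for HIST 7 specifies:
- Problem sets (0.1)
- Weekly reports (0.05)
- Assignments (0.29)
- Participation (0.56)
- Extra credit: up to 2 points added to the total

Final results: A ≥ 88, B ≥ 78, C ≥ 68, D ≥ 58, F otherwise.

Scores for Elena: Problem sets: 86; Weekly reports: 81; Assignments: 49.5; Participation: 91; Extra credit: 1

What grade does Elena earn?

B

Weighted total:
  Problem sets 86 × 0.1 = 8.6
  Weekly reports 81 × 0.05 = 4.05
  Assignments 49.5 × 0.29 = 14.355
  Participation 91 × 0.56 = 50.96
Sum = 77.965
Extra credit: 77.965 + 1 = 78.965
78.965 is ≥ 78 and < 88 → B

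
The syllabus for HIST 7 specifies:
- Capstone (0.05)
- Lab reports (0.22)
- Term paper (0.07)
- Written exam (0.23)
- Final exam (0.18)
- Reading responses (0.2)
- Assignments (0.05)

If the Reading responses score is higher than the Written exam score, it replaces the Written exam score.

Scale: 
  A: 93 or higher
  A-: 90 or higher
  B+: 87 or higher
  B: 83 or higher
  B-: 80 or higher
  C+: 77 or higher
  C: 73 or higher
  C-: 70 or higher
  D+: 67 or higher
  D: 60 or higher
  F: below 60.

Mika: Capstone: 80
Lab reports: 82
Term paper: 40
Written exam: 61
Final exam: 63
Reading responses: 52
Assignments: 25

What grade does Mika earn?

Reading responses (52) ≤ Written exam (61), so Written exam stays at 61.
Weighted total:
  Capstone 80 × 0.05 = 4
  Lab reports 82 × 0.22 = 18.04
  Term paper 40 × 0.07 = 2.8
  Written exam 61 × 0.23 = 14.03
  Final exam 63 × 0.18 = 11.34
  Reading responses 52 × 0.2 = 10.4
  Assignments 25 × 0.05 = 1.25
Sum = 61.86
61.86 is ≥ 60 and < 67 → D

D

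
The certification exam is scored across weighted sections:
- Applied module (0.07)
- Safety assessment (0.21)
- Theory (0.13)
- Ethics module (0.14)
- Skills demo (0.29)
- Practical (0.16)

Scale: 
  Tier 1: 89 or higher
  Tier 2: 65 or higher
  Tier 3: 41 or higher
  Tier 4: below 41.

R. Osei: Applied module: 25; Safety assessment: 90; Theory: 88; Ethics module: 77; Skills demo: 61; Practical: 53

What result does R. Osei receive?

Tier 2

Weighted total:
  Applied module 25 × 0.07 = 1.75
  Safety assessment 90 × 0.21 = 18.9
  Theory 88 × 0.13 = 11.44
  Ethics module 77 × 0.14 = 10.78
  Skills demo 61 × 0.29 = 17.69
  Practical 53 × 0.16 = 8.48
Sum = 69.04
69.04 is ≥ 65 and < 89 → Tier 2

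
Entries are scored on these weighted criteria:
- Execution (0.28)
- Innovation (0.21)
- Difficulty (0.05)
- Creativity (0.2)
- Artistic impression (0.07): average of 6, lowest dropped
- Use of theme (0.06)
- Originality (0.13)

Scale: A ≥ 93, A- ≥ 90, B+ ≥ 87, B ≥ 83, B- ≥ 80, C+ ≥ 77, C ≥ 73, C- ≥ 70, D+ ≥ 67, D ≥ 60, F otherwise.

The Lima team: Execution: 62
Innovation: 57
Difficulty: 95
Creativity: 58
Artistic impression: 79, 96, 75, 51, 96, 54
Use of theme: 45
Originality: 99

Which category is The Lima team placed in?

D

Artistic impression: drop 51 → average of remaining 5 = 400/5 = 80
Weighted total:
  Execution 62 × 0.28 = 17.36
  Innovation 57 × 0.21 = 11.97
  Difficulty 95 × 0.05 = 4.75
  Creativity 58 × 0.2 = 11.6
  Artistic impression 80 × 0.07 = 5.6
  Use of theme 45 × 0.06 = 2.7
  Originality 99 × 0.13 = 12.87
Sum = 66.85
66.85 is ≥ 60 and < 67 → D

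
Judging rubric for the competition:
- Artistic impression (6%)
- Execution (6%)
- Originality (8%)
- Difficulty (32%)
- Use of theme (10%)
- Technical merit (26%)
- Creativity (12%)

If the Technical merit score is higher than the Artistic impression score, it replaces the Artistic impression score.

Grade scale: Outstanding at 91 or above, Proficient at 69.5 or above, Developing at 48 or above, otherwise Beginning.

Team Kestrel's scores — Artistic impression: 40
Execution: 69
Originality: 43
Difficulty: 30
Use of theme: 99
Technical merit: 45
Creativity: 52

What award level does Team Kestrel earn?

Beginning

Technical merit (45) > Artistic impression (40), so Artistic impression counts as 45.
Weighted total:
  Artistic impression 45 × 0.06 = 2.7
  Execution 69 × 0.06 = 4.14
  Originality 43 × 0.08 = 3.44
  Difficulty 30 × 0.32 = 9.6
  Use of theme 99 × 0.1 = 9.9
  Technical merit 45 × 0.26 = 11.7
  Creativity 52 × 0.12 = 6.24
Sum = 47.72
47.72 < 48 → Beginning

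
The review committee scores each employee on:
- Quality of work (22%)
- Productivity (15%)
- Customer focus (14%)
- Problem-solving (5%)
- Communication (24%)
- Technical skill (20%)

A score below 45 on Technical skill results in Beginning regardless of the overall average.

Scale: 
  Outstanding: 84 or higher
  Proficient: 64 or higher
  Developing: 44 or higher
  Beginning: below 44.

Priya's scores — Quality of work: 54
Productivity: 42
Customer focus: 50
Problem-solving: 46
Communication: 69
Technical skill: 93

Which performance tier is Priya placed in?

Technical skill score 93 ≥ 45: minimum met.
Weighted total:
  Quality of work 54 × 0.22 = 11.88
  Productivity 42 × 0.15 = 6.3
  Customer focus 50 × 0.14 = 7
  Problem-solving 46 × 0.05 = 2.3
  Communication 69 × 0.24 = 16.56
  Technical skill 93 × 0.2 = 18.6
Sum = 62.64
62.64 is ≥ 44 and < 64 → Developing

Developing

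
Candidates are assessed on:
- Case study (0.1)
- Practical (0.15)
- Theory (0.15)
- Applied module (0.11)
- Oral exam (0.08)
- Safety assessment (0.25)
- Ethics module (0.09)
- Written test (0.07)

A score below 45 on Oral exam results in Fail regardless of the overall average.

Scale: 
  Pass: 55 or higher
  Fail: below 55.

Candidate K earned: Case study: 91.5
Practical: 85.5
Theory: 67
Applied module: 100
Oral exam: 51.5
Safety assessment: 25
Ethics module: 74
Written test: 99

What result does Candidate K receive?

Pass

Oral exam score 51.5 ≥ 45: minimum met.
Weighted total:
  Case study 91.5 × 0.1 = 9.15
  Practical 85.5 × 0.15 = 12.825
  Theory 67 × 0.15 = 10.05
  Applied module 100 × 0.11 = 11
  Oral exam 51.5 × 0.08 = 4.12
  Safety assessment 25 × 0.25 = 6.25
  Ethics module 74 × 0.09 = 6.66
  Written test 99 × 0.07 = 6.93
Sum = 66.985
66.985 ≥ 55 → Pass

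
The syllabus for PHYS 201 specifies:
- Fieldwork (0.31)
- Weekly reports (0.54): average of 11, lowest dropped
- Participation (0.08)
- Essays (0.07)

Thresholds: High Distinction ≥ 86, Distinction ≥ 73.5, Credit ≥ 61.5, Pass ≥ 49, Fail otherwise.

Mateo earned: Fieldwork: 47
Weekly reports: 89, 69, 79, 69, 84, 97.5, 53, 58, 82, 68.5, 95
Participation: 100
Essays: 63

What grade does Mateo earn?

Credit

Weekly reports: drop 53 → average of remaining 10 = 791/10 = 79.1
Weighted total:
  Fieldwork 47 × 0.31 = 14.57
  Weekly reports 79.1 × 0.54 = 42.714
  Participation 100 × 0.08 = 8
  Essays 63 × 0.07 = 4.41
Sum = 69.694
69.694 is ≥ 61.5 and < 73.5 → Credit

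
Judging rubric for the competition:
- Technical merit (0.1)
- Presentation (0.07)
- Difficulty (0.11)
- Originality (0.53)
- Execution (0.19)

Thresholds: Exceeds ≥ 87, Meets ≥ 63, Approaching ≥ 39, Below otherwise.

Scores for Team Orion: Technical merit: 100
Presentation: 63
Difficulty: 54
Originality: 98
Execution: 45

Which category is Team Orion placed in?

Meets

Weighted total:
  Technical merit 100 × 0.1 = 10
  Presentation 63 × 0.07 = 4.41
  Difficulty 54 × 0.11 = 5.94
  Originality 98 × 0.53 = 51.94
  Execution 45 × 0.19 = 8.55
Sum = 80.84
80.84 is ≥ 63 and < 87 → Meets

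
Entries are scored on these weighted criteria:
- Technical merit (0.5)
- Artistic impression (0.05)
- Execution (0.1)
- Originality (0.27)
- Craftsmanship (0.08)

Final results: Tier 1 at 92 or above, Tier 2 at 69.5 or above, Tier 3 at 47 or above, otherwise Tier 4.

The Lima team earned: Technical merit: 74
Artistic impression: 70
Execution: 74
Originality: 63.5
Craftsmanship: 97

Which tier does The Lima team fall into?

Weighted total:
  Technical merit 74 × 0.5 = 37
  Artistic impression 70 × 0.05 = 3.5
  Execution 74 × 0.1 = 7.4
  Originality 63.5 × 0.27 = 17.145
  Craftsmanship 97 × 0.08 = 7.76
Sum = 72.805
72.805 is ≥ 69.5 and < 92 → Tier 2

Tier 2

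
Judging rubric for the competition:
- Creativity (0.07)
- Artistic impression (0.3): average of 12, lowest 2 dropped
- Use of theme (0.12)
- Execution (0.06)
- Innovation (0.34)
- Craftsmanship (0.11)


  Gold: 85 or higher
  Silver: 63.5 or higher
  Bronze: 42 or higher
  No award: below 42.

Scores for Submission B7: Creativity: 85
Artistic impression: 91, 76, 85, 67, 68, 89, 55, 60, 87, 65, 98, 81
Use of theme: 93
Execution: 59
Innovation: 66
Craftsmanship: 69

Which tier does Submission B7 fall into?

Silver

Artistic impression: drop 55, 60 → average of remaining 10 = 807/10 = 80.7
Weighted total:
  Creativity 85 × 0.07 = 5.95
  Artistic impression 80.7 × 0.3 = 24.21
  Use of theme 93 × 0.12 = 11.16
  Execution 59 × 0.06 = 3.54
  Innovation 66 × 0.34 = 22.44
  Craftsmanship 69 × 0.11 = 7.59
Sum = 74.89
74.89 is ≥ 63.5 and < 85 → Silver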